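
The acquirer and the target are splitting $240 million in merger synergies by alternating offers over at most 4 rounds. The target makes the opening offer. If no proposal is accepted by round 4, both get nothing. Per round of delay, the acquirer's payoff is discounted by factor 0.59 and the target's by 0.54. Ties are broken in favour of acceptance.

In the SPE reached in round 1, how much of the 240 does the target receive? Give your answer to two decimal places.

129.75

Work backward from the last round.
Round 4 (the acquirer proposes): the target will accept anything ≥ 0, so the acquirer offers 0 and keeps 240.
Round 3 (the target proposes): the acquirer can get 240 next round, worth 0.59 × 240 = 141.6 now; the target offers that and keeps 98.4.
Round 2 (the acquirer proposes): the target can get 98.4 next round, worth 0.54 × 98.4 = 53.136 now. The acquirer offers 53.136 and keeps 240 − 53.136 = 186.864.
Round 1 (the target proposes): the acquirer can get 186.864 next round, worth 0.59 × 186.864 = 110.24976 now. The target offers 110.24976 and keeps 240 − 110.24976 = 129.75024.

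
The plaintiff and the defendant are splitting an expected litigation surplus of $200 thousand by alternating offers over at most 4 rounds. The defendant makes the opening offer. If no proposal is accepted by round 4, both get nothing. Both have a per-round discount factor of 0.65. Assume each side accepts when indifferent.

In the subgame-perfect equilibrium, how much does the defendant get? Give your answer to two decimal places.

99.58

Work backward from the last round.
Round 4 (the plaintiff proposes): the defendant will accept anything ≥ 0, so the plaintiff offers 0 and keeps 200.
Round 3 (the defendant proposes): the plaintiff can get 200 next round, worth 0.65 × 200 = 130 now. The defendant offers 130 and keeps 200 − 130 = 70.
Round 2 (the plaintiff proposes): the defendant can get 70 next round, worth 0.65 × 70 = 45.5 now; the plaintiff offers that and keeps 154.5.
Round 1 (the defendant proposes): the plaintiff can get 154.5 next round, worth 0.65 × 154.5 = 100.425 now. The defendant offers 100.425 and keeps 200 − 100.425 = 99.575.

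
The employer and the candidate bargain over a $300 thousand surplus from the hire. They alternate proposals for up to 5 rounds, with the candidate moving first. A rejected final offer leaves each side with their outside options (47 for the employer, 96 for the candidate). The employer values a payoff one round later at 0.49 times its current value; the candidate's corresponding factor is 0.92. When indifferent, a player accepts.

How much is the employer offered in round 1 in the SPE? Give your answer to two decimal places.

Work backward from the last round.
Round 5 (the candidate proposes): the employer gets 47 if talks fail, so the candidate offers 47 and keeps 253.
Round 4 (the employer proposes): the candidate can get 253 next round, worth 0.92 × 253 = 232.76 now. The employer offers 232.76 and keeps 300 − 232.76 = 67.24.
Round 3 (the candidate proposes): the employer can get 67.24 next round, worth 0.49 × 67.24 = 32.9476 now. The candidate offers 32.9476 and keeps 300 − 32.9476 = 267.0524.
Round 2 (the employer proposes): the candidate can get 267.0524 next round, worth 0.92 × 267.0524 = 245.688208 now, so the employer offers 245.688208, keeping 54.311792.
Round 1 (the candidate proposes): the employer can get 54.311792 next round, worth 0.49 × 54.311792 = 26.61277808 now. The candidate offers 26.61277808 and keeps 300 − 26.61277808 = 273.38722192.

26.61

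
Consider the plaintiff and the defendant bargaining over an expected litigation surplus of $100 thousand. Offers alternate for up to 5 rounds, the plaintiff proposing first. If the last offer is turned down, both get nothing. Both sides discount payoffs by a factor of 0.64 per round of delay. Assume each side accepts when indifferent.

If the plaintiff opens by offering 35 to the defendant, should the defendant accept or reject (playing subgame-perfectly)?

Accept

Round 5 (the plaintiff proposes): rejection yields 0 for the defendant; the plaintiff offers 0 and keeps 100.
Round 4 (the defendant proposes): the plaintiff can get 100 next round, worth 0.64 × 100 = 64 now; the defendant offers that and keeps 36.
Round 3 (the plaintiff proposes): the defendant can get 36 next round, worth 0.64 × 36 = 23.04 now, so the plaintiff offers 23.04, keeping 76.96.
Round 2 (the defendant proposes): the plaintiff can get 76.96 next round, worth 0.64 × 76.96 = 49.2544 now; the defendant offers that and keeps 50.7456.
So by rejecting in round 1, the defendant gets 50.7456 next round, worth 0.64 × 50.7456 = 32.477184 now.
Offer 35 ≥ 32.477184, so the defendant accepts.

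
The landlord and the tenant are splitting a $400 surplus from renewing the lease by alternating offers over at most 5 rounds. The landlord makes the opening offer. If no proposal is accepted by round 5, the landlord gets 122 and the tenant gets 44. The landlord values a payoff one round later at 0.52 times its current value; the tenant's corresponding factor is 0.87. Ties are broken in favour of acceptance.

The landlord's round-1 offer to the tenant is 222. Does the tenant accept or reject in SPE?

Round 5 (the landlord proposes): the tenant gets 44 if talks fail, so the landlord offers 44 and keeps 356.
Round 4 (the tenant proposes): the landlord can get 356 next round, worth 0.52 × 356 = 185.12 now; the tenant offers that and keeps 214.88.
Round 3 (the landlord proposes): the tenant can get 214.88 next round, worth 0.87 × 214.88 = 186.9456 now; the landlord offers that and keeps 213.0544.
Round 2 (the tenant proposes): the landlord can get 213.0544 next round, worth 0.52 × 213.0544 = 110.788288 now, so the tenant offers 110.788288, keeping 289.211712.
So by rejecting in round 1, the tenant gets 289.211712 next round, worth 0.87 × 289.211712 = 251.61418944 now.
Offer 222 < 251.61418944, so the tenant rejects.

Reject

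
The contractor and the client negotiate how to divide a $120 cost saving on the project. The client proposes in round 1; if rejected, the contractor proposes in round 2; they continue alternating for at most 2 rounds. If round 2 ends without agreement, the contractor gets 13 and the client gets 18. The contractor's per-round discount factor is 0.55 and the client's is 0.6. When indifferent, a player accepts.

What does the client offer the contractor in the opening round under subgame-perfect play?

56.1

Solve by backward induction from round 2.
Round 2 (the contractor proposes): the client gets 18 if talks fail, so the contractor offers 18 and keeps 102.
Round 1 (the client proposes): the contractor can get 102 next round, worth 0.55 × 102 = 56.1 now; the client offers that and keeps 63.9.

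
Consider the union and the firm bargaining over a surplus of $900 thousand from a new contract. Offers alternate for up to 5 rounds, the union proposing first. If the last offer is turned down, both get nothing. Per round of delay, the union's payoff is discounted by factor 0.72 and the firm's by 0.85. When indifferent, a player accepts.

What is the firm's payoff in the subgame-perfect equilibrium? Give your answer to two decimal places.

Round 5 (the union proposes): rejection yields 0 for the firm; the union offers 0 and keeps 900.
Round 4 (the firm proposes): the union can get 900 next round, worth 0.72 × 900 = 648 now. The firm offers 648 and keeps 900 − 648 = 252.
Round 3 (the union proposes): the firm can get 252 next round, worth 0.85 × 252 = 214.2 now, so the union offers 214.2, keeping 685.8.
Round 2 (the firm proposes): the union can get 685.8 next round, worth 0.72 × 685.8 = 493.776 now, so the firm offers 493.776, keeping 406.224.
Round 1 (the union proposes): the firm can get 406.224 next round, worth 0.85 × 406.224 = 345.2904 now, so the union offers 345.2904, keeping 554.7096.

345.29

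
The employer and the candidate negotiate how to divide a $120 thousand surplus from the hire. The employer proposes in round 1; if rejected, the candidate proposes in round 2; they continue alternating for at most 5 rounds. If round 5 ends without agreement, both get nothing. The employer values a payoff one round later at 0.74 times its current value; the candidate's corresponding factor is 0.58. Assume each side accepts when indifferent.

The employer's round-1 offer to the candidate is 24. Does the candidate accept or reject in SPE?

Round 5 (the employer proposes): the candidate will accept anything ≥ 0, so the employer offers 0 and keeps 120.
Round 4 (the candidate proposes): the employer can get 120 next round, worth 0.74 × 120 = 88.8 now; the candidate offers that and keeps 31.2.
Round 3 (the employer proposes): the candidate can get 31.2 next round, worth 0.58 × 31.2 = 18.096 now; the employer offers that and keeps 101.904.
Round 2 (the candidate proposes): the employer can get 101.904 next round, worth 0.74 × 101.904 = 75.40896 now; the candidate offers that and keeps 44.59104.
So by rejecting in round 1, the candidate gets 44.59104 next round, worth 0.58 × 44.59104 = 25.8628032 now.
Offer 24 < 25.8628032, so the candidate rejects.

Reject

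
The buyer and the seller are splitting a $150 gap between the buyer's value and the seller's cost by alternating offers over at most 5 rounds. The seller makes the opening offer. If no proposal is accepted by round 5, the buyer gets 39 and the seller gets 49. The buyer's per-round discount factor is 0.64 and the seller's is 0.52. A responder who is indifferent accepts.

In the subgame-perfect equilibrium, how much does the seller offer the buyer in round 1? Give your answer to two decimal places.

65.73

Round 5 (the seller proposes): the buyer gets 39 if talks fail, so the seller offers 39 and keeps 111.
Round 4 (the buyer proposes): the seller can get 111 next round, worth 0.52 × 111 = 57.72 now; the buyer offers that and keeps 92.28.
Round 3 (the seller proposes): the buyer can get 92.28 next round, worth 0.64 × 92.28 = 59.0592 now, so the seller offers 59.0592, keeping 90.9408.
Round 2 (the buyer proposes): the seller can get 90.9408 next round, worth 0.52 × 90.9408 = 47.289216 now, so the buyer offers 47.289216, keeping 102.710784.
Round 1 (the seller proposes): the buyer can get 102.710784 next round, worth 0.64 × 102.710784 = 65.73490176 now, so the seller offers 65.73490176, keeping 84.26509824.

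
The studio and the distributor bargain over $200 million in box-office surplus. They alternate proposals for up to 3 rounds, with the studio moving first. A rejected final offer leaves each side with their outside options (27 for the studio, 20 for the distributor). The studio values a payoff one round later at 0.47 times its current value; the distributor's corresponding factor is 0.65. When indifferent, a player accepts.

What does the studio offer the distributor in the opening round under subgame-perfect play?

75.01

Round 3 (the studio proposes): the distributor gets 20 if talks fail, so the studio offers 20 and keeps 180.
Round 2 (the distributor proposes): the studio can get 180 next round, worth 0.47 × 180 = 84.6 now. The distributor offers 84.6 and keeps 200 − 84.6 = 115.4.
Round 1 (the studio proposes): the distributor can get 115.4 next round, worth 0.65 × 115.4 = 75.01 now. The studio offers 75.01 and keeps 200 − 75.01 = 124.99.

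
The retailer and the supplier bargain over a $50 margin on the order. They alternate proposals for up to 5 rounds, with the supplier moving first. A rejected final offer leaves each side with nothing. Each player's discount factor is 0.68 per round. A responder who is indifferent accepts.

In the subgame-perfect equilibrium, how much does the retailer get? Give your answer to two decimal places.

15.91

Round 5 (the supplier proposes): the retailer will accept anything ≥ 0, so the supplier offers 0 and keeps 50.
Round 4 (the retailer proposes): the supplier can get 50 next round, worth 0.68 × 50 = 34 now. The retailer offers 34 and keeps 50 − 34 = 16.
Round 3 (the supplier proposes): the retailer can get 16 next round, worth 0.68 × 16 = 10.88 now. The supplier offers 10.88 and keeps 50 − 10.88 = 39.12.
Round 2 (the retailer proposes): the supplier can get 39.12 next round, worth 0.68 × 39.12 = 26.6016 now. The retailer offers 26.6016 and keeps 50 − 26.6016 = 23.3984.
Round 1 (the supplier proposes): the retailer can get 23.3984 next round, worth 0.68 × 23.3984 = 15.910912 now; the supplier offers that and keeps 34.089088.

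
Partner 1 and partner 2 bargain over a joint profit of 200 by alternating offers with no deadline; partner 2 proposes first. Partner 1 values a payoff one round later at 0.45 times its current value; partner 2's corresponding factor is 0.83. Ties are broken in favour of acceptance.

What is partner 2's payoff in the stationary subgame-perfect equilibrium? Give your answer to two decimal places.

In a stationary SPE each proposer offers the other exactly their discounted continuation value.
If partner 2 keeps x when proposing and partner 1 keeps y when proposing, then x = 200 − 0.45y and y = 200 − 0.83x.
Solving: x = 200(1 − 0.45) / (1 − 0.83·0.45) = 110 / 0.6265 ≈ 175.5786.
Partner 1 gets 200 − 175.5786 ≈ 24.4214.

175.58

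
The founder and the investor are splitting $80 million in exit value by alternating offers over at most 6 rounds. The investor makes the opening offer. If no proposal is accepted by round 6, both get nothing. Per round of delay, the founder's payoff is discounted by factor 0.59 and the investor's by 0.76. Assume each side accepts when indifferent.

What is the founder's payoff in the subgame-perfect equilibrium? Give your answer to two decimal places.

25.90

Round 6 (the founder proposes): rejection yields 0 for the investor; the founder offers 0 and keeps 80.
Round 5 (the investor proposes): the founder can get 80 next round, worth 0.59 × 80 = 47.2 now. The investor offers 47.2 and keeps 80 − 47.2 = 32.8.
Round 4 (the founder proposes): the investor can get 32.8 next round, worth 0.76 × 32.8 = 24.928 now. The founder offers 24.928 and keeps 80 − 24.928 = 55.072.
Round 3 (the investor proposes): the founder can get 55.072 next round, worth 0.59 × 55.072 = 32.49248 now; the investor offers that and keeps 47.50752.
Round 2 (the founder proposes): the investor can get 47.50752 next round, worth 0.76 × 47.50752 = 36.1057152 now, so the founder offers 36.1057152, keeping 43.8942848.
Round 1 (the investor proposes): the founder can get 43.8942848 next round, worth 0.59 × 43.8942848 = 25.897628032 now; the investor offers that and keeps 54.102371968.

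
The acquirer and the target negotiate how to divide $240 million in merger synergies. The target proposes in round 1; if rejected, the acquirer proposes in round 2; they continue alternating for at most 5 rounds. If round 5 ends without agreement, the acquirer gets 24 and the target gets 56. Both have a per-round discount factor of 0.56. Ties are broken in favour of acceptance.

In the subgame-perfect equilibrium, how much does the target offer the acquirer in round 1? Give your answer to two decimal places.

80.04

Round 5 (the target proposes): the acquirer gets 24 if talks fail, so the target offers 24 and keeps 216.
Round 4 (the acquirer proposes): the target can get 216 next round, worth 0.56 × 216 = 120.96 now. The acquirer offers 120.96 and keeps 240 − 120.96 = 119.04.
Round 3 (the target proposes): the acquirer can get 119.04 next round, worth 0.56 × 119.04 = 66.6624 now; the target offers that and keeps 173.3376.
Round 2 (the acquirer proposes): the target can get 173.3376 next round, worth 0.56 × 173.3376 = 97.069056 now, so the acquirer offers 97.069056, keeping 142.930944.
Round 1 (the target proposes): the acquirer can get 142.930944 next round, worth 0.56 × 142.930944 = 80.04132864 now. The target offers 80.04132864 and keeps 240 − 80.04132864 = 159.95867136.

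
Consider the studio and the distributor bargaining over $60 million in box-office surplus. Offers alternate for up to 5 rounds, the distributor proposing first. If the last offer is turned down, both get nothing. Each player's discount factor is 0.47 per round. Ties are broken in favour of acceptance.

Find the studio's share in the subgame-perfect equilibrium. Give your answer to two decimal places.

18.25

Round 5 (the distributor proposes): the studio will accept anything ≥ 0, so the distributor offers 0 and keeps 60.
Round 4 (the studio proposes): the distributor can get 60 next round, worth 0.47 × 60 = 28.2 now. The studio offers 28.2 and keeps 60 − 28.2 = 31.8.
Round 3 (the distributor proposes): the studio can get 31.8 next round, worth 0.47 × 31.8 = 14.946 now. The distributor offers 14.946 and keeps 60 − 14.946 = 45.054.
Round 2 (the studio proposes): the distributor can get 45.054 next round, worth 0.47 × 45.054 = 21.17538 now; the studio offers that and keeps 38.82462.
Round 1 (the distributor proposes): the studio can get 38.82462 next round, worth 0.47 × 38.82462 = 18.2475714 now. The distributor offers 18.2475714 and keeps 60 − 18.2475714 = 41.7524286.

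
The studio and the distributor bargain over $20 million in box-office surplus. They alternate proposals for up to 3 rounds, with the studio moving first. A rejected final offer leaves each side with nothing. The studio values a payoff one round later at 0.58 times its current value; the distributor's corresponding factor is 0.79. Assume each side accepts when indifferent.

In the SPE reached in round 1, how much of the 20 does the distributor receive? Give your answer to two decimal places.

Round 3 (the studio proposes): rejection yields 0 for the distributor; the studio offers 0 and keeps 20.
Round 2 (the distributor proposes): the studio can get 20 next round, worth 0.58 × 20 = 11.6 now, so the distributor offers 11.6, keeping 8.4.
Round 1 (the studio proposes): the distributor can get 8.4 next round, worth 0.79 × 8.4 = 6.636 now; the studio offers that and keeps 13.364.

6.64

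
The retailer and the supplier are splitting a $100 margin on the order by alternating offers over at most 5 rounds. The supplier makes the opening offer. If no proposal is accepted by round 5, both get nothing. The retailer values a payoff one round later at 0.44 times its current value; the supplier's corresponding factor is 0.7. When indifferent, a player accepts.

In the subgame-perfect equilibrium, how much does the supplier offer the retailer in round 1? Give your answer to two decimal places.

17.27

Round 5 (the supplier proposes): rejection yields 0 for the retailer; the supplier offers 0 and keeps 100.
Round 4 (the retailer proposes): the supplier can get 100 next round, worth 0.7 × 100 = 70 now; the retailer offers that and keeps 30.
Round 3 (the supplier proposes): the retailer can get 30 next round, worth 0.44 × 30 = 13.2 now. The supplier offers 13.2 and keeps 100 − 13.2 = 86.8.
Round 2 (the retailer proposes): the supplier can get 86.8 next round, worth 0.7 × 86.8 = 60.76 now; the retailer offers that and keeps 39.24.
Round 1 (the supplier proposes): the retailer can get 39.24 next round, worth 0.44 × 39.24 = 17.2656 now. The supplier offers 17.2656 and keeps 100 − 17.2656 = 82.7344.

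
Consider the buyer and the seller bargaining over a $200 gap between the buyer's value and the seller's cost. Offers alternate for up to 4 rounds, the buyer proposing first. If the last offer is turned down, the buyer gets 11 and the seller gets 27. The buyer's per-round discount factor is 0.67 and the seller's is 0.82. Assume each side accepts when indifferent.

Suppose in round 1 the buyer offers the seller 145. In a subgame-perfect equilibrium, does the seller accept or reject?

Accept

Work out the seller's continuation value if the offer is rejected.
Round 4 (the seller proposes): the buyer gets 11 if talks fail, so the seller offers 11 and keeps 189.
Round 3 (the buyer proposes): the seller can get 189 next round, worth 0.82 × 189 = 154.98 now, so the buyer offers 154.98, keeping 45.02.
Round 2 (the seller proposes): the buyer can get 45.02 next round, worth 0.67 × 45.02 = 30.1634 now, so the seller offers 30.1634, keeping 169.8366.
So by rejecting in round 1, the seller gets 169.8366 next round, worth 0.82 × 169.8366 = 139.266012 now.
Offer 145 ≥ 139.266012, so the seller accepts.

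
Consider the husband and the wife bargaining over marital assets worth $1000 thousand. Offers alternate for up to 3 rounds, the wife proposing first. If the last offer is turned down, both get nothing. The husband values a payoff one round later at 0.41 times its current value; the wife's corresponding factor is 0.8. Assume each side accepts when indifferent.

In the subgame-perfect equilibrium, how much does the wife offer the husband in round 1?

Solve by backward induction from round 3.
Round 3 (the wife proposes): rejection yields 0 for the husband; the wife offers 0 and keeps 1000.
Round 2 (the husband proposes): the wife can get 1000 next round, worth 0.8 × 1000 = 800 now. The husband offers 800 and keeps 1000 − 800 = 200.
Round 1 (the wife proposes): the husband can get 200 next round, worth 0.41 × 200 = 82 now; the wife offers that and keeps 918.

82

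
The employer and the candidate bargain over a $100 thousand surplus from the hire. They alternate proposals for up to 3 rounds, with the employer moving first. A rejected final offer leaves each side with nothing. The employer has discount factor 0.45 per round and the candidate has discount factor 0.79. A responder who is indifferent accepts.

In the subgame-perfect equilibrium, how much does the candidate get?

Round 3 (the employer proposes): the candidate will accept anything ≥ 0, so the employer offers 0 and keeps 100.
Round 2 (the candidate proposes): the employer can get 100 next round, worth 0.45 × 100 = 45 now, so the candidate offers 45, keeping 55.
Round 1 (the employer proposes): the candidate can get 55 next round, worth 0.79 × 55 = 43.45 now. The employer offers 43.45 and keeps 100 − 43.45 = 56.55.

43.45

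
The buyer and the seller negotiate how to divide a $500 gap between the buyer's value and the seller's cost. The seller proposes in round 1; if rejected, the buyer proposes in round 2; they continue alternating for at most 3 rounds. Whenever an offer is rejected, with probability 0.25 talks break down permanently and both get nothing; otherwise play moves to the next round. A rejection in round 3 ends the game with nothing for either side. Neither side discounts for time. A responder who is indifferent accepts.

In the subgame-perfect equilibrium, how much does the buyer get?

Round 3 (the seller proposes): the buyer will accept anything ≥ 0, so the seller offers 0 and keeps 500.
Round 2 (the buyer proposes): rejecting gives the seller an expected 0.75 × 500 = 375, so the buyer offers 375, keeping 125.
Round 1 (the seller proposes): rejecting gives the buyer an expected 0.75 × 125 = 93.75. The seller offers 93.75 and keeps 500 − 93.75 = 406.25.

93.75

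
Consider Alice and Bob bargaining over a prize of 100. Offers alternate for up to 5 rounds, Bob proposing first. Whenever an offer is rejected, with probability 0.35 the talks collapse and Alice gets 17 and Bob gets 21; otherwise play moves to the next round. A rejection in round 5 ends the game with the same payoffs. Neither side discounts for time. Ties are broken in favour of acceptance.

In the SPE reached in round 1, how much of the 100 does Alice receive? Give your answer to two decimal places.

37.06

By backward induction:
Round 5 (Bob proposes): Alice gets 17 if talks fail, so Bob offers 17 and keeps 83.
Round 4 (Alice proposes): rejecting gives Bob an expected 0.65 × 83 + 0.35 × 21 = 61.3, so Alice offers 61.3, keeping 38.7.
Round 3 (Bob proposes): rejecting gives Alice an expected 0.65 × 38.7 + 0.35 × 17 = 31.105, so Bob offers 31.105, keeping 68.895.
Round 2 (Alice proposes): rejecting gives Bob an expected 0.65 × 68.895 + 0.35 × 21 = 52.13175. Alice offers 52.13175 and keeps 100 − 52.13175 = 47.86825.
Round 1 (Bob proposes): rejecting gives Alice an expected 0.65 × 47.86825 + 0.35 × 17 = 37.0643625. Bob offers 37.0643625 and keeps 100 − 37.0643625 = 62.9356375.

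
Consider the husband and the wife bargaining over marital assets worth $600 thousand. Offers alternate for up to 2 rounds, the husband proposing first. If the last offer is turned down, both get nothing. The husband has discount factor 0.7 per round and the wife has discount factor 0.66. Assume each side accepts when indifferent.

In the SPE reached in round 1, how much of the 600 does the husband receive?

204

Work backward from the last round.
Round 2 (the wife proposes): rejection yields 0 for the husband; the wife offers 0 and keeps 600.
Round 1 (the husband proposes): the wife can get 600 next round, worth 0.66 × 600 = 396 now. The husband offers 396 and keeps 600 − 396 = 204.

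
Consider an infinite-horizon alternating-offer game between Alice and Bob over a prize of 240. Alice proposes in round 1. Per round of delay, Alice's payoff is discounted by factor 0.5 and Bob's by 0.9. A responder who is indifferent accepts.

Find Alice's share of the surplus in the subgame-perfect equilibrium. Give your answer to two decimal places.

In a stationary SPE each proposer offers the other exactly their discounted continuation value.
If Alice keeps x when proposing and Bob keeps y when proposing, then x = 240 − 0.9y and y = 240 − 0.5x.
Solving: x = 240(1 − 0.9) / (1 − 0.5·0.9) = 24 / 0.55 ≈ 43.6364.
Bob gets 240 − 43.6364 ≈ 196.3636.

43.64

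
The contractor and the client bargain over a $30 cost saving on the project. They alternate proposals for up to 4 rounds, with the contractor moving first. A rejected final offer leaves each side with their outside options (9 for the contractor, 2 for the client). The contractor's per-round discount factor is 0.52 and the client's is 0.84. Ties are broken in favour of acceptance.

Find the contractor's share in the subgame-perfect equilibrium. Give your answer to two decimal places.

10.20

Round 4 (the client proposes): the contractor gets 9 if talks fail, so the client offers 9 and keeps 21.
Round 3 (the contractor proposes): the client can get 21 next round, worth 0.84 × 21 = 17.64 now. The contractor offers 17.64 and keeps 30 − 17.64 = 12.36.
Round 2 (the client proposes): the contractor can get 12.36 next round, worth 0.52 × 12.36 = 6.4272 now; the client offers that and keeps 23.5728.
Round 1 (the contractor proposes): the client can get 23.5728 next round, worth 0.84 × 23.5728 = 19.801152 now; the contractor offers that and keeps 10.198848.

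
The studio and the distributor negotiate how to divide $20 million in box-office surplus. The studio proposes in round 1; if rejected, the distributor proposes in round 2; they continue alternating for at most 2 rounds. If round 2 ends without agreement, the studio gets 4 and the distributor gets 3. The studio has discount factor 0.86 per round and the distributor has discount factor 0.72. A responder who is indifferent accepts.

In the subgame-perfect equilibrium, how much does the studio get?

8.48

Round 2 (the distributor proposes): the studio gets 4 if talks fail, so the distributor offers 4 and keeps 16.
Round 1 (the studio proposes): the distributor can get 16 next round, worth 0.72 × 16 = 11.52 now. The studio offers 11.52 and keeps 20 − 11.52 = 8.48.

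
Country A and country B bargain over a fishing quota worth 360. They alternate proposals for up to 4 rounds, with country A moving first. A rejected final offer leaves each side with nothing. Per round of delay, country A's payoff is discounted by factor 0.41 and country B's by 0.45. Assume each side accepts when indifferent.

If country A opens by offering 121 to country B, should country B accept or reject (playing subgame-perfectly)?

Reject

Round 4 (country B proposes): rejection yields 0 for country A; country B offers 0 and keeps 360.
Round 3 (country A proposes): country B can get 360 next round, worth 0.45 × 360 = 162 now. Country A offers 162 and keeps 360 − 162 = 198.
Round 2 (country B proposes): country A can get 198 next round, worth 0.41 × 198 = 81.18 now, so country B offers 81.18, keeping 278.82.
So by rejecting in round 1, country B gets 278.82 next round, worth 0.45 × 278.82 = 125.469 now.
Offer 121 < 125.469, so country B rejects.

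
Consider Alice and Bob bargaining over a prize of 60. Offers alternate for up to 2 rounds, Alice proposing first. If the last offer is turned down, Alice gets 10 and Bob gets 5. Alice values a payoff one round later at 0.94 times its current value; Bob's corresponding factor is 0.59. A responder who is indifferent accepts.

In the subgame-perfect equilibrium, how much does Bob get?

29.5

Round 2 (Bob proposes): Alice gets 10 if talks fail, so Bob offers 10 and keeps 50.
Round 1 (Alice proposes): Bob can get 50 next round, worth 0.59 × 50 = 29.5 now, so Alice offers 29.5, keeping 30.5.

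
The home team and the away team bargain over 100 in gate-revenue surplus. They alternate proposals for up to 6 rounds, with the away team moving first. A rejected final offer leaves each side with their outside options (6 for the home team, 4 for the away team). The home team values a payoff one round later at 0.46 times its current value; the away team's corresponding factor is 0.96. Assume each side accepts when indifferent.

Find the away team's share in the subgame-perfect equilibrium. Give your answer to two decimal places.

88.74

By backward induction:
Round 6 (the home team proposes): the away team gets 4 if talks fail, so the home team offers 4 and keeps 96.
Round 5 (the away team proposes): the home team can get 96 next round, worth 0.46 × 96 = 44.16 now; the away team offers that and keeps 55.84.
Round 4 (the home team proposes): the away team can get 55.84 next round, worth 0.96 × 55.84 = 53.6064 now. The home team offers 53.6064 and keeps 100 − 53.6064 = 46.3936.
Round 3 (the away team proposes): the home team can get 46.3936 next round, worth 0.46 × 46.3936 = 21.341056 now, so the away team offers 21.341056, keeping 78.658944.
Round 2 (the home team proposes): the away team can get 78.658944 next round, worth 0.96 × 78.658944 = 75.51258624 now, so the home team offers 75.51258624, keeping 24.48741376.
Round 1 (the away team proposes): the home team can get 24.48741376 next round, worth 0.46 × 24.48741376 = 11.2642103296 now. The away team offers 11.2642103296 and keeps 100 − 11.2642103296 = 88.7357896704.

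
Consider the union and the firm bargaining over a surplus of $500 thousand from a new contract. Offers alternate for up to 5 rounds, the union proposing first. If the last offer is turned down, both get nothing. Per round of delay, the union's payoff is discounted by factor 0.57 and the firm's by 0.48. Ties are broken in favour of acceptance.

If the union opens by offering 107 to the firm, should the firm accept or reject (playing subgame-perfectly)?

Reject

Work out the firm's continuation value if the offer is rejected.
Round 5 (the union proposes): the firm will accept anything ≥ 0, so the union offers 0 and keeps 500.
Round 4 (the firm proposes): the union can get 500 next round, worth 0.57 × 500 = 285 now; the firm offers that and keeps 215.
Round 3 (the union proposes): the firm can get 215 next round, worth 0.48 × 215 = 103.2 now, so the union offers 103.2, keeping 396.8.
Round 2 (the firm proposes): the union can get 396.8 next round, worth 0.57 × 396.8 = 226.176 now; the firm offers that and keeps 273.824.
So by rejecting in round 1, the firm gets 273.824 next round, worth 0.48 × 273.824 = 131.43552 now.
Offer 107 < 131.43552, so the firm rejects.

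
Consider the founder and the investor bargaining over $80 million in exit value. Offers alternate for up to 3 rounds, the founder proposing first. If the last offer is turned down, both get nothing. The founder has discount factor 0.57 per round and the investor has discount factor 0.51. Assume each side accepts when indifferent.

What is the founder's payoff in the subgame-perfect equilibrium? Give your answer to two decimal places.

62.46

Round 3 (the founder proposes): rejection yields 0 for the investor; the founder offers 0 and keeps 80.
Round 2 (the investor proposes): the founder can get 80 next round, worth 0.57 × 80 = 45.6 now, so the investor offers 45.6, keeping 34.4.
Round 1 (the founder proposes): the investor can get 34.4 next round, worth 0.51 × 34.4 = 17.544 now, so the founder offers 17.544, keeping 62.456.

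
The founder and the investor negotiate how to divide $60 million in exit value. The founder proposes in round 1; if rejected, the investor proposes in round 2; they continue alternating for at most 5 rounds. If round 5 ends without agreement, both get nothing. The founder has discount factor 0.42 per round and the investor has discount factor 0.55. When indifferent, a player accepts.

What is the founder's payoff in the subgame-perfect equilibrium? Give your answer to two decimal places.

36.44

Round 5 (the founder proposes): the investor will accept anything ≥ 0, so the founder offers 0 and keeps 60.
Round 4 (the investor proposes): the founder can get 60 next round, worth 0.42 × 60 = 25.2 now, so the investor offers 25.2, keeping 34.8.
Round 3 (the founder proposes): the investor can get 34.8 next round, worth 0.55 × 34.8 = 19.14 now, so the founder offers 19.14, keeping 40.86.
Round 2 (the investor proposes): the founder can get 40.86 next round, worth 0.42 × 40.86 = 17.1612 now. The investor offers 17.1612 and keeps 60 − 17.1612 = 42.8388.
Round 1 (the founder proposes): the investor can get 42.8388 next round, worth 0.55 × 42.8388 = 23.56134 now; the founder offers that and keeps 36.43866.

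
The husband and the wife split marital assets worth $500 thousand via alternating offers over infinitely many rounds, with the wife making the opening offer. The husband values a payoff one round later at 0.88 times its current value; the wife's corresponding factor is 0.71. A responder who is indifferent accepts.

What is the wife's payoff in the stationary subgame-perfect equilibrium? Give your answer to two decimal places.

159.91

In a stationary SPE each proposer offers the other exactly their discounted continuation value.
If the wife keeps x when proposing and the husband keeps y when proposing, then x = 500 − 0.88y and y = 500 − 0.71x.
Solving: x = 500(1 − 0.88) / (1 − 0.71·0.88) = 60 / 0.3752 ≈ 159.9147.
The husband gets 500 − 159.9147 ≈ 340.0853.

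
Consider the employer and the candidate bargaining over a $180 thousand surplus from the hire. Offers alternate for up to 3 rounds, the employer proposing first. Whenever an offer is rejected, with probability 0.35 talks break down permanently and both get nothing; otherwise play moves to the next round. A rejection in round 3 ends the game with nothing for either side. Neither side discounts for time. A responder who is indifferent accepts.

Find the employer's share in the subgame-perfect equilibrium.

Round 3 (the employer proposes): the candidate will accept anything ≥ 0, so the employer offers 0 and keeps 180.
Round 2 (the candidate proposes): rejecting gives the employer an expected 0.65 × 180 = 117, so the candidate offers 117, keeping 63.
Round 1 (the employer proposes): rejecting gives the candidate an expected 0.65 × 63 = 40.95, so the employer offers 40.95, keeping 139.05.

139.05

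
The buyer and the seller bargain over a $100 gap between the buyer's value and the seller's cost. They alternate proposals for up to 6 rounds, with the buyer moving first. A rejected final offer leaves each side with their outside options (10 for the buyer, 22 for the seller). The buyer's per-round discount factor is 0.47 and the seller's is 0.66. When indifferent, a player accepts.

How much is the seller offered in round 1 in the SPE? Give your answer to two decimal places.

Round 6 (the seller proposes): the buyer gets 10 if talks fail, so the seller offers 10 and keeps 90.
Round 5 (the buyer proposes): the seller can get 90 next round, worth 0.66 × 90 = 59.4 now. The buyer offers 59.4 and keeps 100 − 59.4 = 40.6.
Round 4 (the seller proposes): the buyer can get 40.6 next round, worth 0.47 × 40.6 = 19.082 now. The seller offers 19.082 and keeps 100 − 19.082 = 80.918.
Round 3 (the buyer proposes): the seller can get 80.918 next round, worth 0.66 × 80.918 = 53.40588 now. The buyer offers 53.40588 and keeps 100 − 53.40588 = 46.59412.
Round 2 (the seller proposes): the buyer can get 46.59412 next round, worth 0.47 × 46.59412 = 21.8992364 now, so the seller offers 21.8992364, keeping 78.1007636.
Round 1 (the buyer proposes): the seller can get 78.1007636 next round, worth 0.66 × 78.1007636 = 51.546503976 now. The buyer offers 51.546503976 and keeps 100 − 51.546503976 = 48.453496024.

51.55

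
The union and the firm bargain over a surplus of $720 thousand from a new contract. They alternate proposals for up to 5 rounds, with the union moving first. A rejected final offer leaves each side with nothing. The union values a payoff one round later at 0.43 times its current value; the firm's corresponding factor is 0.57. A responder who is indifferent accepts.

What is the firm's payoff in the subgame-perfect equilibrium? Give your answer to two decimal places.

Solve by backward induction from round 5.
Round 5 (the union proposes): rejection yields 0 for the firm; the union offers 0 and keeps 720.
Round 4 (the firm proposes): the union can get 720 next round, worth 0.43 × 720 = 309.6 now, so the firm offers 309.6, keeping 410.4.
Round 3 (the union proposes): the firm can get 410.4 next round, worth 0.57 × 410.4 = 233.928 now, so the union offers 233.928, keeping 486.072.
Round 2 (the firm proposes): the union can get 486.072 next round, worth 0.43 × 486.072 = 209.01096 now, so the firm offers 209.01096, keeping 510.98904.
Round 1 (the union proposes): the firm can get 510.98904 next round, worth 0.57 × 510.98904 = 291.2637528 now. The union offers 291.2637528 and keeps 720 − 291.2637528 = 428.7362472.

291.26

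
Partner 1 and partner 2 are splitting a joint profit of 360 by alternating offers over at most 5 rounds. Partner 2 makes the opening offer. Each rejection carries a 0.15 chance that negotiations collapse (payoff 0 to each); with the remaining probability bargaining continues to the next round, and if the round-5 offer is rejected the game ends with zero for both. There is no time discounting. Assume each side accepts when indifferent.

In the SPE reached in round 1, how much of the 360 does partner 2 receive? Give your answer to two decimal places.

By backward induction:
Round 5 (partner 2 proposes): rejection yields 0 for partner 1; partner 2 offers 0 and keeps 360.
Round 4 (partner 1 proposes): rejecting gives partner 2 an expected 0.85 × 360 = 306; partner 1 offers that and keeps 54.
Round 3 (partner 2 proposes): rejecting gives partner 1 an expected 0.85 × 54 = 45.9, so partner 2 offers 45.9, keeping 314.1.
Round 2 (partner 1 proposes): rejecting gives partner 2 an expected 0.85 × 314.1 = 266.985. Partner 1 offers 266.985 and keeps 360 − 266.985 = 93.015.
Round 1 (partner 2 proposes): rejecting gives partner 1 an expected 0.85 × 93.015 = 79.06275, so partner 2 offers 79.06275, keeping 280.93725.

280.94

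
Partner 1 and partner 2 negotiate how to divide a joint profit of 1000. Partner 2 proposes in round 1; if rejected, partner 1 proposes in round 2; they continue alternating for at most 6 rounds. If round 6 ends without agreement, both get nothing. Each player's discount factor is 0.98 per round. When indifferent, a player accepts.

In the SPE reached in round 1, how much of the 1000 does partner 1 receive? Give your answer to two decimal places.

942.34

Solve by backward induction from round 6.
Round 6 (partner 1 proposes): rejection yields 0 for partner 2; partner 1 offers 0 and keeps 1000.
Round 5 (partner 2 proposes): partner 1 can get 1000 next round, worth 0.98 × 1000 = 980 now, so partner 2 offers 980, keeping 20.
Round 4 (partner 1 proposes): partner 2 can get 20 next round, worth 0.98 × 20 = 19.6 now; partner 1 offers that and keeps 980.4.
Round 3 (partner 2 proposes): partner 1 can get 980.4 next round, worth 0.98 × 980.4 = 960.792 now; partner 2 offers that and keeps 39.208.
Round 2 (partner 1 proposes): partner 2 can get 39.208 next round, worth 0.98 × 39.208 = 38.42384 now; partner 1 offers that and keeps 961.57616.
Round 1 (partner 2 proposes): partner 1 can get 961.57616 next round, worth 0.98 × 961.57616 = 942.3446368 now. Partner 2 offers 942.3446368 and keeps 1000 − 942.3446368 = 57.6553632.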